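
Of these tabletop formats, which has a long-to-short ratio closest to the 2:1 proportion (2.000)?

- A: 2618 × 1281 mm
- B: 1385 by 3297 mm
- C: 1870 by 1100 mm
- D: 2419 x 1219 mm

Ratios (long/short): A ≈ 2.044; B ≈ 2.381; C ≈ 1.700; D ≈ 1.984.
2:1 ≈ 2.000; option D is nearest (Δ 0.016).

D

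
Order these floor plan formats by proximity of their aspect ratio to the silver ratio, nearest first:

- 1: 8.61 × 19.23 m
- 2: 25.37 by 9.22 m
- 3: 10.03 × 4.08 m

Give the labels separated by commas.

3, 1, 2

Ratios: 1 = 19.23 / 8.61 ≈ 2.233; 2 = 25.37 / 9.22 ≈ 2.752; 3 = 10.03 / 4.08 ≈ 2.458.
|Δ from 2.414|: 1 0.181; 2 0.338; 3 0.044.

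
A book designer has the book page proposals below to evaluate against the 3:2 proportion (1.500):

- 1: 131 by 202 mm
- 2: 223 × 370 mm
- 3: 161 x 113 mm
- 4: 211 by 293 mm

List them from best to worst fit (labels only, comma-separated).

1, 3, 4, 2

Ratios: 1 = 202 / 131 ≈ 1.542; 2 = 370 / 223 ≈ 1.659; 3 = 161 / 113 ≈ 1.425; 4 = 293 / 211 ≈ 1.389.
|Δ from 1.500|: 1 0.042; 2 0.159; 3 0.075; 4 0.111.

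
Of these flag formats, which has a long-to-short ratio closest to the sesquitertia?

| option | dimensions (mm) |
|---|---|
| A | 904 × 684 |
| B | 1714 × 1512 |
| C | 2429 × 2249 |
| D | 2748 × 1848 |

A

Target 4:3 ≈ 1.333.
A: 1.322 (Δ0.011)  B: 1.134 (Δ0.199)  C: 1.080 (Δ0.253)  D: 1.487 (Δ0.154)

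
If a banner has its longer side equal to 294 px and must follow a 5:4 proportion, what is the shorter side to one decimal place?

5:4 = 1.25000.
Shorter side = 294 ÷ 1.25000 ≈ 235.200 → 235.2 px.

235.2 px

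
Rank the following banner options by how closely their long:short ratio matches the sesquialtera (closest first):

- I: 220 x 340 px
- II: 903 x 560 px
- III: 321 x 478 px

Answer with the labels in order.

Ratios: I = 340 / 220 ≈ 1.545; II = 903 / 560 ≈ 1.613; III = 478 / 321 ≈ 1.489.
|Δ from 1.500|: I 0.045; II 0.113; III 0.011.

III, I, II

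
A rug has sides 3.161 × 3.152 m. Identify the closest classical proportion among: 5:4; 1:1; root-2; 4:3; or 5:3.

Ratio = 3.161 / 3.152 ≈ 1.003.
Distances: 5:4 1.250 (Δ 0.247); 1:1 1.000 (Δ 0.003); root-2 1.414 (Δ 0.411); 4:3 1.333 (Δ 0.330); 5:3 1.667 (Δ 0.664).

1:1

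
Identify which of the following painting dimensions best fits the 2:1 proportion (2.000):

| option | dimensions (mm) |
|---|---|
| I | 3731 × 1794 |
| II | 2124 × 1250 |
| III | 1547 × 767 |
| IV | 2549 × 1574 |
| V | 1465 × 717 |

Target 2:1 ≈ 2.000.
I: 2.080 (Δ0.080)  II: 1.699 (Δ0.301)  III: 2.017 (Δ0.017)  IV: 1.619 (Δ0.381)  V: 2.043 (Δ0.043)

III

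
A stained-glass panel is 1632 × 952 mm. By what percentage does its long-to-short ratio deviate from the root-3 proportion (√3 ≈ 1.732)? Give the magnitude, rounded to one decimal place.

Ratio = 1632 / 952 ≈ 1.7143.
Ideal root-3 ≈ 1.7321. |1.7143 − 1.7321| / 1.7321 ≈ 1.03% → 1.0%.

1.0%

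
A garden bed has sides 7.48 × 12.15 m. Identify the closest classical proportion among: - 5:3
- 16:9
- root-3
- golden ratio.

golden ratio

Ratio = 12.15 / 7.48 ≈ 1.624.
Distances: 5:3 1.667 (Δ 0.043); 16:9 1.778 (Δ 0.154); root-3 1.732 (Δ 0.108); golden ratio 1.618 (Δ 0.006).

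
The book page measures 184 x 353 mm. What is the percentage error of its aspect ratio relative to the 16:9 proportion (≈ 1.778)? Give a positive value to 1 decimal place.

7.9%

Ratio = 353 / 184 ≈ 1.9185.
Ideal 16:9 ≈ 1.7778. |1.9185 − 1.7778| / 1.7778 ≈ 7.91% → 7.9%.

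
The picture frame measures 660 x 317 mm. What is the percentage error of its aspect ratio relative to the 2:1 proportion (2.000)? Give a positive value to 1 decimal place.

Ratio = 660 / 317 ≈ 2.0820.
Ideal 2:1 = 2.0000. |2.0820 − 2.0000| / 2.0000 ≈ 4.10% → 4.1%.

4.1%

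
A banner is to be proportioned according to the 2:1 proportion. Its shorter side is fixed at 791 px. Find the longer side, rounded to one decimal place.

2:1 = 2.00000.
Longer side = 791 × 2.00000 ≈ 1582.000 → 1582.0 px.

1582.0 px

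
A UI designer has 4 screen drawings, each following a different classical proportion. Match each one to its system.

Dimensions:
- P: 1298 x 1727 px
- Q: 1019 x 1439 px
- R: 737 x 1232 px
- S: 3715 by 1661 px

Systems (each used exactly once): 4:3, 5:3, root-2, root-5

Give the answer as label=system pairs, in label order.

P=4:3, Q=root-2, R=5:3, S=root-5

Ratios: P ≈ 1.331; Q ≈ 1.412; R ≈ 1.672; S ≈ 2.237.
Targets: 4:3 ≈ 1.333; 5:3 ≈ 1.667; root-2 ≈ 1.414; root-5 ≈ 2.236.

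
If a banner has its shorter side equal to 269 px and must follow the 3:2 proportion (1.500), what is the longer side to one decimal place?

403.5 px

3:2 = 1.50000.
Longer side = 269 × 1.50000 ≈ 403.500 → 403.5 px.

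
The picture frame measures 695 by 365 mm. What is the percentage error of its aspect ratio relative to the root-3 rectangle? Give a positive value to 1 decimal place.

Ratio = 695 / 365 ≈ 1.9041.
Ideal root-3 ≈ 1.7321. |1.9041 − 1.7321| / 1.7321 ≈ 9.93% → 9.9%.

9.9%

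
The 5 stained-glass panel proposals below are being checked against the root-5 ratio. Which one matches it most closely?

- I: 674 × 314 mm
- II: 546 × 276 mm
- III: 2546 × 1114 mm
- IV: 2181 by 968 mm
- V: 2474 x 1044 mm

IV

Target root-5 ≈ 2.236.
I: 2.146 (Δ0.090)  II: 1.978 (Δ0.258)  III: 2.285 (Δ0.049)  IV: 2.253 (Δ0.017)  V: 2.370 (Δ0.134)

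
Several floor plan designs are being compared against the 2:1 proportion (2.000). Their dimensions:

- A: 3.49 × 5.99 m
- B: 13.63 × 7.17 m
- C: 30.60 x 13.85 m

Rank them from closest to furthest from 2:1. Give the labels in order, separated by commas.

B, C, A

Ratios: A = 5.99 / 3.49 ≈ 1.716; B = 13.63 / 7.17 ≈ 1.901; C = 30.60 / 13.85 ≈ 2.209.
|Δ from 2.000|: A 0.284; B 0.099; C 0.209.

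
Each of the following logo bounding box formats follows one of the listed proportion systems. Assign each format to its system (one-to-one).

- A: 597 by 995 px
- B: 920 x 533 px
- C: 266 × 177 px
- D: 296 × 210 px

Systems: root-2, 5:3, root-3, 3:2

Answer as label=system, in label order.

A=5:3, B=root-3, C=3:2, D=root-2

A = 995/597 ≈ 1.667 → 5:3 (1.667)
B = 920/533 ≈ 1.726 → root-3 (1.732)
C = 266/177 ≈ 1.503 → 3:2 (1.500)
D = 296/210 ≈ 1.410 → root-2 (1.414)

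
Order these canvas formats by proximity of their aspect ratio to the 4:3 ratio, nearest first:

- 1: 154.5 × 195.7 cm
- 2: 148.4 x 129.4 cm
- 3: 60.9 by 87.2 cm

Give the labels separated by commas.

1, 3, 2

Ratios: 1 = 195.7 / 154.5 ≈ 1.267; 2 = 148.4 / 129.4 ≈ 1.147; 3 = 87.2 / 60.9 ≈ 1.432.
|Δ from 1.333|: 1 0.066; 2 0.186; 3 0.099.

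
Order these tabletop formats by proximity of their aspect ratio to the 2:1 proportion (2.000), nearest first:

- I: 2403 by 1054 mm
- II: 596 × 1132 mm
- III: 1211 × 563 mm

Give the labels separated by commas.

I: 2403/1054 ≈ 2.280 → |2.280 − 2.000| = 0.280
II: 1132/596 ≈ 1.899 → |1.899 − 2.000| = 0.101
III: 1211/563 ≈ 2.151 → |2.151 − 2.000| = 0.151

II, III, I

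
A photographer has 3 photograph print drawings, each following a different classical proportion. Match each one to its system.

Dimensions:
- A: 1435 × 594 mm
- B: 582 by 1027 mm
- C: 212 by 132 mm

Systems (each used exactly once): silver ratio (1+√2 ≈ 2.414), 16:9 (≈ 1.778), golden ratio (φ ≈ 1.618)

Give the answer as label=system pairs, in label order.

A=silver ratio, B=16:9, C=golden ratio

A = 1435/594 ≈ 2.416 → silver ratio (2.414)
B = 1027/582 ≈ 1.765 → 16:9 (1.778)
C = 212/132 ≈ 1.606 → golden ratio (1.618)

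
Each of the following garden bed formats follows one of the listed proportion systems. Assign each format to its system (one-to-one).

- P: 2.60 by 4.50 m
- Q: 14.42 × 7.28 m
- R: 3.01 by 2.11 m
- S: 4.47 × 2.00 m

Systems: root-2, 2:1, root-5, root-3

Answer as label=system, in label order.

P = 4.50/2.60 ≈ 1.731 → root-3 (1.732)
Q = 14.42/7.28 ≈ 1.981 → 2:1 (2.000)
R = 3.01/2.11 ≈ 1.427 → root-2 (1.414)
S = 4.47/2.00 ≈ 2.235 → root-5 (2.236)

P=root-3, Q=2:1, R=root-2, S=root-5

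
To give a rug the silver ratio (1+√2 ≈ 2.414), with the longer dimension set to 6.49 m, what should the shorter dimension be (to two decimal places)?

2.69 m

silver ratio ≈ 2.41421.
Shorter side = 6.49 ÷ 2.41421 ≈ 2.6882 → 2.69 m.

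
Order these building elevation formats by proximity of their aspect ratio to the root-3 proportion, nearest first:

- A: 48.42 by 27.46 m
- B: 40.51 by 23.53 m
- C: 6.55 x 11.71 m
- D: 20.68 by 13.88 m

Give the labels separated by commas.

B, A, C, D

A: 48.42/27.46 ≈ 1.763 → |1.763 − 1.732| = 0.031
B: 40.51/23.53 ≈ 1.722 → |1.722 − 1.732| = 0.010
C: 11.71/6.55 ≈ 1.788 → |1.788 − 1.732| = 0.056
D: 20.68/13.88 ≈ 1.490 → |1.490 − 1.732| = 0.242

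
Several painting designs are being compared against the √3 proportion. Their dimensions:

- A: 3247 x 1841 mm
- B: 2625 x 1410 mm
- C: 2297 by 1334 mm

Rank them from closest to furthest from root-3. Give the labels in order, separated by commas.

C, A, B

A: 3247/1841 ≈ 1.764 → |1.764 − 1.732| = 0.032
B: 2625/1410 ≈ 1.862 → |1.862 − 1.732| = 0.130
C: 2297/1334 ≈ 1.722 → |1.722 − 1.732| = 0.010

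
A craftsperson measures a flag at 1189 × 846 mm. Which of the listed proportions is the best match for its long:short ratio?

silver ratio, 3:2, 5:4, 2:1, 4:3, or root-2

root-2

1189/846 ≈ 1.405. Nearest candidates are root-2 (1.414, off by 0.009) and 4:3 (1.333, off by 0.072).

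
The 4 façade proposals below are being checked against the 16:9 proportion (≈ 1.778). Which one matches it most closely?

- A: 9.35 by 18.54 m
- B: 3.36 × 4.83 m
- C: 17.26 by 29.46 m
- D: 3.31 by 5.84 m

D

Target 16:9 ≈ 1.778.
A: 1.983 (Δ0.205)  B: 1.438 (Δ0.340)  C: 1.707 (Δ0.071)  D: 1.764 (Δ0.014)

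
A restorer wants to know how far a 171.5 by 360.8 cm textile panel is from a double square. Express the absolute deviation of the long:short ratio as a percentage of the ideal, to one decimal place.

Ratio = 360.8 / 171.5 ≈ 2.1038.
Ideal 2:1 = 2.0000. |2.1038 − 2.0000| / 2.0000 ≈ 5.19% → 5.2%.

5.2%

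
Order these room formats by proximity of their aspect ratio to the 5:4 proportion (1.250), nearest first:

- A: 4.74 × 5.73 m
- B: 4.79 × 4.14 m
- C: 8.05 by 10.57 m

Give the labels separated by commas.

A: 5.73/4.74 ≈ 1.209 → |1.209 − 1.250| = 0.041
B: 4.79/4.14 ≈ 1.157 → |1.157 − 1.250| = 0.093
C: 10.57/8.05 ≈ 1.313 → |1.313 − 1.250| = 0.063

A, C, B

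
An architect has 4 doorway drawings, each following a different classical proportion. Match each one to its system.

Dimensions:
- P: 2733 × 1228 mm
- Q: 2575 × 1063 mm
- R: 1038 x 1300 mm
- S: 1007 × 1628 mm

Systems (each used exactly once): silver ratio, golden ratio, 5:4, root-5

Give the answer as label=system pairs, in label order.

P = 2733/1228 ≈ 2.226 → root-5 (2.236)
Q = 2575/1063 ≈ 2.422 → silver ratio (2.414)
R = 1300/1038 ≈ 1.252 → 5:4 (1.250)
S = 1628/1007 ≈ 1.617 → golden ratio (1.618)

P=root-5, Q=silver ratio, R=5:4, S=golden ratio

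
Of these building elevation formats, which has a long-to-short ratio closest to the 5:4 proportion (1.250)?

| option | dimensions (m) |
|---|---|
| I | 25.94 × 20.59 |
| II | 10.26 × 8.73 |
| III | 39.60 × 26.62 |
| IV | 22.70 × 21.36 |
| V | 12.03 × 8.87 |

I

Target 5:4 ≈ 1.250.
I: 1.260 (Δ0.010)  II: 1.175 (Δ0.075)  III: 1.488 (Δ0.238)  IV: 1.063 (Δ0.187)  V: 1.356 (Δ0.106)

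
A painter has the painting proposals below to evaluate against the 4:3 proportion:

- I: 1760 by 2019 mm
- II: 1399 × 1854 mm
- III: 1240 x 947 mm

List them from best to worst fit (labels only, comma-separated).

I: 2019/1760 ≈ 1.147 → |1.147 − 1.333| = 0.186
II: 1854/1399 ≈ 1.325 → |1.325 − 1.333| = 0.008
III: 1240/947 ≈ 1.309 → |1.309 − 1.333| = 0.024

II, III, I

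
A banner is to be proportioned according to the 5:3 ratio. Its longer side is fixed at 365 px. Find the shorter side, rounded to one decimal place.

5:3 ≈ 1.66667.
Shorter side = 365 ÷ 1.66667 ≈ 219.000 → 219.0 px.

219.0 px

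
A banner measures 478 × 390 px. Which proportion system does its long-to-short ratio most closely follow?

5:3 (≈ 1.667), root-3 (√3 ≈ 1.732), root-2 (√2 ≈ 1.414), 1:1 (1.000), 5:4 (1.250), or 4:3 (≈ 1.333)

5:4

478/390 ≈ 1.226. Nearest candidates are 5:4 (1.250, off by 0.024) and 4:3 (1.333, off by 0.107).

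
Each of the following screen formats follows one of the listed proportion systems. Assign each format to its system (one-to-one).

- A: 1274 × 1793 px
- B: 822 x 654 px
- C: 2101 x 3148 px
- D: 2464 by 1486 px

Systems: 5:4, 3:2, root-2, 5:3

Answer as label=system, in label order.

A=root-2, B=5:4, C=3:2, D=5:3

A = 1793/1274 ≈ 1.407 → root-2 (1.414)
B = 822/654 ≈ 1.257 → 5:4 (1.250)
C = 3148/2101 ≈ 1.498 → 3:2 (1.500)
D = 2464/1486 ≈ 1.658 → 5:3 (1.667)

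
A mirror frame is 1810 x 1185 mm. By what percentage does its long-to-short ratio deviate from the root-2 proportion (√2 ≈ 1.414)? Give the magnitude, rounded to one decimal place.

Ratio = 1810 / 1185 ≈ 1.5274.
Ideal root-2 ≈ 1.4142. |1.5274 − 1.4142| / 1.4142 ≈ 8.00% → 8.0%.

8.0%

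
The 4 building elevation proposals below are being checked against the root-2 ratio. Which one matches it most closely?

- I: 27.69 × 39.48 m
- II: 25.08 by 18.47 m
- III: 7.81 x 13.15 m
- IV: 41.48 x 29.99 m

Target root-2 ≈ 1.414.
I: 1.426 (Δ0.012)  II: 1.358 (Δ0.056)  III: 1.684 (Δ0.270)  IV: 1.383 (Δ0.031)

I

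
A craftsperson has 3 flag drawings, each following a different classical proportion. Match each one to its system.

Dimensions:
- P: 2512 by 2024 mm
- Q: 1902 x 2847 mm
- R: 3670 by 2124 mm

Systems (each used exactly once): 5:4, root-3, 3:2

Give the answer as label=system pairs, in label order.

P = 2512/2024 ≈ 1.241 → 5:4 (1.250)
Q = 2847/1902 ≈ 1.497 → 3:2 (1.500)
R = 3670/2124 ≈ 1.728 → root-3 (1.732)

P=5:4, Q=3:2, R=root-3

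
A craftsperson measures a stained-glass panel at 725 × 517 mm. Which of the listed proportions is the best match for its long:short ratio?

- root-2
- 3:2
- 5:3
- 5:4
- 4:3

root-2

Ratio = 725 / 517 ≈ 1.402.
Distances: root-2 1.414 (Δ 0.012); 3:2 1.500 (Δ 0.098); 5:3 1.667 (Δ 0.265); 5:4 1.250 (Δ 0.152); 4:3 1.333 (Δ 0.069).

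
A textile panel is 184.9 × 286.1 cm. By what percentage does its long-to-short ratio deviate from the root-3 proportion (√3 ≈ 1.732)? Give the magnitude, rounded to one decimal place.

Ratio = 286.1 / 184.9 ≈ 1.5473.
Ideal root-3 ≈ 1.7321. |1.5473 − 1.7321| / 1.7321 ≈ 10.67% → 10.7%.

10.7%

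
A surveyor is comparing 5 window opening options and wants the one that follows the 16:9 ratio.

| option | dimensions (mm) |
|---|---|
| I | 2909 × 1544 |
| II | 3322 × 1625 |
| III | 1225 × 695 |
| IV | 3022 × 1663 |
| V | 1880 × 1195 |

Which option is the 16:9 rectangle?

Ratios (long/short): I ≈ 1.884; II ≈ 2.044; III ≈ 1.763; IV ≈ 1.817; V ≈ 1.573.
16:9 ≈ 1.778; option III is nearest (Δ 0.015).

III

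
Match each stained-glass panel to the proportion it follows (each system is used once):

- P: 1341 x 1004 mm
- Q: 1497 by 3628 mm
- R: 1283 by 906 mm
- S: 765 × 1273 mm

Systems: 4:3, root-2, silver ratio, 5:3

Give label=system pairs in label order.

Ratios: P ≈ 1.336; Q ≈ 2.424; R ≈ 1.416; S ≈ 1.664.
Targets: 4:3 ≈ 1.333; root-2 ≈ 1.414; silver ratio ≈ 2.414; 5:3 ≈ 1.667.

P=4:3, Q=silver ratio, R=root-2, S=5:3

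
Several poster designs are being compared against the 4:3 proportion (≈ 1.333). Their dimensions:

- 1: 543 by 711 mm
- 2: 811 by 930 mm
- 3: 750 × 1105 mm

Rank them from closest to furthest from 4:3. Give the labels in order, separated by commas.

1, 3, 2

1: 711/543 ≈ 1.309 → |1.309 − 1.333| = 0.024
2: 930/811 ≈ 1.147 → |1.147 − 1.333| = 0.186
3: 1105/750 ≈ 1.473 → |1.473 − 1.333| = 0.140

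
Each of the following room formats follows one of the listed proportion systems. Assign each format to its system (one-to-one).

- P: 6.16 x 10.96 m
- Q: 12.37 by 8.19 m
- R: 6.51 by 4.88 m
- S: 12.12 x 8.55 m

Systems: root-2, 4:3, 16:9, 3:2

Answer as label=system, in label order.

Ratios: P ≈ 1.779; Q ≈ 1.510; R ≈ 1.334; S ≈ 1.418.
Targets: root-2 ≈ 1.414; 4:3 ≈ 1.333; 16:9 ≈ 1.778; 3:2 ≈ 1.500.

P=16:9, Q=3:2, R=4:3, S=root-2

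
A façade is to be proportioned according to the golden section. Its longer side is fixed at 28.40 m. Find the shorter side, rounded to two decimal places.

17.55 m

golden ratio ≈ 1.61803.
Shorter side = 28.40 ÷ 1.61803 ≈ 17.5522 → 17.55 m.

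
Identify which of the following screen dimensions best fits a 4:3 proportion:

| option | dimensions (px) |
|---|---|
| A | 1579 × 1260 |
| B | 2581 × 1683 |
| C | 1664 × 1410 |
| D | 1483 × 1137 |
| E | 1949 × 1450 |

Ratios (long/short): A ≈ 1.253; B ≈ 1.534; C ≈ 1.180; D ≈ 1.304; E ≈ 1.344.
4:3 ≈ 1.333; option E is nearest (Δ 0.011).

E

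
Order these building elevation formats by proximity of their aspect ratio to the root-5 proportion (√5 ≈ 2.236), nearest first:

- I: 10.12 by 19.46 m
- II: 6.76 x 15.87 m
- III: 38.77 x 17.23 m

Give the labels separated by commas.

Ratios: I = 19.46 / 10.12 ≈ 1.923; II = 15.87 / 6.76 ≈ 2.348; III = 38.77 / 17.23 ≈ 2.250.
|Δ from 2.236|: I 0.313; II 0.112; III 0.014.

III, II, I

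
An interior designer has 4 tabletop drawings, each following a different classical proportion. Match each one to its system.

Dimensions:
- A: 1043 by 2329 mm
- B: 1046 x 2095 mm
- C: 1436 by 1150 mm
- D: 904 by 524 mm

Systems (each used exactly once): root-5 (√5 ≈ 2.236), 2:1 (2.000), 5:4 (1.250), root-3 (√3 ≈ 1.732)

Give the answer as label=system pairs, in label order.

A=root-5, B=2:1, C=5:4, D=root-3

Ratios: A ≈ 2.233; B ≈ 2.003; C ≈ 1.249; D ≈ 1.725.
Targets: root-5 ≈ 2.236; 2:1 ≈ 2.000; 5:4 ≈ 1.250; root-3 ≈ 1.732.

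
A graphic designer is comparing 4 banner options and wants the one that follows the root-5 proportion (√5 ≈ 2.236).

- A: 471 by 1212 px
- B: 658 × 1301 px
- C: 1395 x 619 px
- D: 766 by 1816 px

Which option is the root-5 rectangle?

Ratios (long/short): A ≈ 2.573; B ≈ 1.977; C ≈ 2.254; D ≈ 2.371.
root-5 ≈ 2.236; option C is nearest (Δ 0.018).

C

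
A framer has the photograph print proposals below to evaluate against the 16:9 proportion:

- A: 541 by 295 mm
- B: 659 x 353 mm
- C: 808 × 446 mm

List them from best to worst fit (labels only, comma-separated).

A: 541/295 ≈ 1.834 → |1.834 − 1.778| = 0.056
B: 659/353 ≈ 1.867 → |1.867 − 1.778| = 0.089
C: 808/446 ≈ 1.812 → |1.812 − 1.778| = 0.034

C, A, B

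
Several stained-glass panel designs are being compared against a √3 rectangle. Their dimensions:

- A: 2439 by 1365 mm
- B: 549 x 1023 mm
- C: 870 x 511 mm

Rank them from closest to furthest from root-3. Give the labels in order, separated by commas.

Ratios: A = 2439 / 1365 ≈ 1.787; B = 1023 / 549 ≈ 1.863; C = 870 / 511 ≈ 1.703.
|Δ from 1.732|: A 0.055; B 0.131; C 0.029.

C, A, B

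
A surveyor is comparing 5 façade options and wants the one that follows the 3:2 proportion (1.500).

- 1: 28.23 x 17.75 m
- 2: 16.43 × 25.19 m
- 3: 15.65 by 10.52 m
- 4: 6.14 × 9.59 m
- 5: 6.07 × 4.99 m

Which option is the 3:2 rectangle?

3

Ratios (long/short): 1 ≈ 1.590; 2 ≈ 1.533; 3 ≈ 1.488; 4 ≈ 1.562; 5 ≈ 1.216.
3:2 ≈ 1.500; option 3 is nearest (Δ 0.012).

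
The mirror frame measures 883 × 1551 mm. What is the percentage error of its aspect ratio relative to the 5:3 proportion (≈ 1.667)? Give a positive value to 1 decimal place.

5.4%

Ratio = 1551 / 883 ≈ 1.7565.
Ideal 5:3 ≈ 1.6667. |1.7565 − 1.6667| / 1.6667 ≈ 5.39% → 5.4%.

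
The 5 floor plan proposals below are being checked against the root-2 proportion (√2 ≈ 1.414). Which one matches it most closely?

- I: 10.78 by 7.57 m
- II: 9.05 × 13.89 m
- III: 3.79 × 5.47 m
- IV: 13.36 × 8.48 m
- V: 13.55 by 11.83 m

Target root-2 ≈ 1.414.
I: 1.424 (Δ0.010)  II: 1.535 (Δ0.121)  III: 1.443 (Δ0.029)  IV: 1.575 (Δ0.161)  V: 1.145 (Δ0.269)

I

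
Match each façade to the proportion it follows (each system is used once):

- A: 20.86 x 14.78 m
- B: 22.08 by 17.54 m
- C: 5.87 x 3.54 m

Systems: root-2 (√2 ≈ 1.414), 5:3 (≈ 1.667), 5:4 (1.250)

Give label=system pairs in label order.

A = 20.86/14.78 ≈ 1.411 → root-2 (1.414)
B = 22.08/17.54 ≈ 1.259 → 5:4 (1.250)
C = 5.87/3.54 ≈ 1.658 → 5:3 (1.667)

A=root-2, B=5:4, C=5:3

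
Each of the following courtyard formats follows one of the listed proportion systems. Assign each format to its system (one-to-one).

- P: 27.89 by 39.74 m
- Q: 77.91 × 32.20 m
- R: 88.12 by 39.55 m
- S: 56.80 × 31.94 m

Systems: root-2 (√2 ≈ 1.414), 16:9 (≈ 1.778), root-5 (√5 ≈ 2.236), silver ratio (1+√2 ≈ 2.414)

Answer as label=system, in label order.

P=root-2, Q=silver ratio, R=root-5, S=16:9

Ratios: P ≈ 1.425; Q ≈ 2.420; R ≈ 2.228; S ≈ 1.778.
Targets: root-2 ≈ 1.414; 16:9 ≈ 1.778; root-5 ≈ 2.236; silver ratio ≈ 2.414.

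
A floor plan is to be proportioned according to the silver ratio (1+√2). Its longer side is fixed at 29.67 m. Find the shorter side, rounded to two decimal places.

12.29 m

silver ratio ≈ 2.41421.
Shorter side = 29.67 ÷ 2.41421 ≈ 12.2897 → 12.29 m.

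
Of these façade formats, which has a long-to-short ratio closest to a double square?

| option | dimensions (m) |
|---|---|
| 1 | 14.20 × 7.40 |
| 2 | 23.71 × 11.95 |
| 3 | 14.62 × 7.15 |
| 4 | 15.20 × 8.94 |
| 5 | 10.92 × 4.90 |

Target 2:1 ≈ 2.000.
1: 1.919 (Δ0.081)  2: 1.984 (Δ0.016)  3: 2.045 (Δ0.045)  4: 1.700 (Δ0.300)  5: 2.229 (Δ0.229)

2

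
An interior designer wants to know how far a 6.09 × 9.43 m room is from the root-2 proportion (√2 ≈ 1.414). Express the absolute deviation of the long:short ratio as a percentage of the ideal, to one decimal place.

Ratio = 9.43 / 6.09 ≈ 1.5484.
Ideal root-2 ≈ 1.4142. |1.5484 − 1.4142| / 1.4142 ≈ 9.49% → 9.5%.

9.5%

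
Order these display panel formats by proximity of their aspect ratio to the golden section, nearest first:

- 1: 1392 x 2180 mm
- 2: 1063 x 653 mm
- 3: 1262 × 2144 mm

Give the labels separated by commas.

Ratios: 1 = 2180 / 1392 ≈ 1.566; 2 = 1063 / 653 ≈ 1.628; 3 = 2144 / 1262 ≈ 1.699.
|Δ from 1.618|: 1 0.052; 2 0.010; 3 0.081.

2, 1, 3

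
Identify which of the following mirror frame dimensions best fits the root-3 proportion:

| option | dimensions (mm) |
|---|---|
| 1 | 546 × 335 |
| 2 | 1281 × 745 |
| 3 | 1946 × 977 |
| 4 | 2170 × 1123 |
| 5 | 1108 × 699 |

Ratios (long/short): 1 ≈ 1.630; 2 ≈ 1.719; 3 ≈ 1.992; 4 ≈ 1.932; 5 ≈ 1.585.
root-3 ≈ 1.732; option 2 is nearest (Δ 0.013).

2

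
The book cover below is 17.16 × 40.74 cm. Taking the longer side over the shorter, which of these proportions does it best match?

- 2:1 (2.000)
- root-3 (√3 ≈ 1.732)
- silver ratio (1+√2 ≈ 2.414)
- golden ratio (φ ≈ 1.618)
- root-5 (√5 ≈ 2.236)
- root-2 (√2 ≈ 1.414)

silver ratio

40.74/17.16 ≈ 2.374. Nearest candidates are silver ratio (2.414, off by 0.040) and root-5 (2.236, off by 0.138).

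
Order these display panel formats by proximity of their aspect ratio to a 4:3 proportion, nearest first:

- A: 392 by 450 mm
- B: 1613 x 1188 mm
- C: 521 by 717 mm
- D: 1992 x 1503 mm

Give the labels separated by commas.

D, B, C, A

A: 450/392 ≈ 1.148 → |1.148 − 1.333| = 0.185
B: 1613/1188 ≈ 1.358 → |1.358 − 1.333| = 0.025
C: 717/521 ≈ 1.376 → |1.376 − 1.333| = 0.043
D: 1992/1503 ≈ 1.325 → |1.325 − 1.333| = 0.008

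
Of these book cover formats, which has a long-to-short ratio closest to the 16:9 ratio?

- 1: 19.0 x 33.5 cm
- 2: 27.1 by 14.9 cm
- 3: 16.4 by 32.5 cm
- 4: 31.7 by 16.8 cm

1

Target 16:9 ≈ 1.778.
1: 1.763 (Δ0.015)  2: 1.819 (Δ0.041)  3: 1.982 (Δ0.204)  4: 1.887 (Δ0.109)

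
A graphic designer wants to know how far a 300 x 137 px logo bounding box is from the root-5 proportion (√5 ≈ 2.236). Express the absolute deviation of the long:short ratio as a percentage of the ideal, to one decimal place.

Ratio = 300 / 137 ≈ 2.1898.
Ideal root-5 ≈ 2.2361. |2.1898 − 2.2361| / 2.2361 ≈ 2.07% → 2.1%.

2.1%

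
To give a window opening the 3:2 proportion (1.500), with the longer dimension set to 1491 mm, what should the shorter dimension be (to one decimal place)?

994.0 mm

3:2 = 1.50000.
Shorter side = 1491 ÷ 1.50000 ≈ 994.000 → 994.0 mm.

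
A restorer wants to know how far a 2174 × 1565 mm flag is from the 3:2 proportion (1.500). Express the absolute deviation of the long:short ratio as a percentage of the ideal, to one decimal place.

7.4%

Ratio = 2174 / 1565 ≈ 1.3891.
Ideal 3:2 = 1.5000. |1.3891 − 1.5000| / 1.5000 ≈ 7.39% → 7.4%.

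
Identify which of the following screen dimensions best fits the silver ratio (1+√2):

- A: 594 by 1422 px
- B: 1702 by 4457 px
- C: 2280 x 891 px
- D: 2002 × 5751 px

A

Target silver ratio ≈ 2.414.
A: 2.394 (Δ0.020)  B: 2.619 (Δ0.205)  C: 2.559 (Δ0.145)  D: 2.873 (Δ0.459)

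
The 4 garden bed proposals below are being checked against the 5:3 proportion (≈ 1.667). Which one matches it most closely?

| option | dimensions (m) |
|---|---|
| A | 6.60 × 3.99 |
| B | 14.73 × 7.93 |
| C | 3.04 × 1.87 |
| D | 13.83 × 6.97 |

A

Ratios (long/short): A ≈ 1.654; B ≈ 1.858; C ≈ 1.626; D ≈ 1.984.
5:3 ≈ 1.667; option A is nearest (Δ 0.013).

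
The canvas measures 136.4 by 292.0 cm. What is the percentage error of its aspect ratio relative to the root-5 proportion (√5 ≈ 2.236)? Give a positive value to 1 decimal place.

Ratio = 292.0 / 136.4 ≈ 2.1408.
Ideal root-5 ≈ 2.2361. |2.1408 − 2.2361| / 2.2361 ≈ 4.26% → 4.3%.

4.3%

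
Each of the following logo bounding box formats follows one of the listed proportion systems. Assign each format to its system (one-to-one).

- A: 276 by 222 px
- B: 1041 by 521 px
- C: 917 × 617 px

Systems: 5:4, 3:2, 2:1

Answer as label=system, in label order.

A=5:4, B=2:1, C=3:2

A = 276/222 ≈ 1.243 → 5:4 (1.250)
B = 1041/521 ≈ 1.998 → 2:1 (2.000)
C = 917/617 ≈ 1.486 → 3:2 (1.500)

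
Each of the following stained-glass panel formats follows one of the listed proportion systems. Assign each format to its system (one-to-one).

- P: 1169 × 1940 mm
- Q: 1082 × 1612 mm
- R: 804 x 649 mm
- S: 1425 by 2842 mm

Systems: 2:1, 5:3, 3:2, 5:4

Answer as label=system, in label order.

P=5:3, Q=3:2, R=5:4, S=2:1

Ratios: P ≈ 1.660; Q ≈ 1.490; R ≈ 1.239; S ≈ 1.994.
Targets: 2:1 ≈ 2.000; 5:3 ≈ 1.667; 3:2 ≈ 1.500; 5:4 ≈ 1.250.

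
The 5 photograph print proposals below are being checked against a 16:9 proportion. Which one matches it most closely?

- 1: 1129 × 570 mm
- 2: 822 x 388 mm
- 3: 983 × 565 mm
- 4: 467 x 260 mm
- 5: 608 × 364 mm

4

Target 16:9 ≈ 1.778.
1: 1.981 (Δ0.203)  2: 2.119 (Δ0.341)  3: 1.740 (Δ0.038)  4: 1.796 (Δ0.018)  5: 1.670 (Δ0.108)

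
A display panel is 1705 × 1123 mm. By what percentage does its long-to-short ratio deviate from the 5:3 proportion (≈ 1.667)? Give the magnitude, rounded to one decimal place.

8.9%

Ratio = 1705 / 1123 ≈ 1.5183.
Ideal 5:3 ≈ 1.6667. |1.5183 − 1.6667| / 1.6667 ≈ 8.90% → 8.9%.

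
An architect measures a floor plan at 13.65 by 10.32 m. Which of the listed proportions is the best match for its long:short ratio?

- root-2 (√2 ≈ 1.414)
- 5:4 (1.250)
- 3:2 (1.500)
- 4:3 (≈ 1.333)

4:3

Ratio = 13.65 / 10.32 ≈ 1.323.
Distances: root-2 1.414 (Δ 0.091); 5:4 1.250 (Δ 0.073); 3:2 1.500 (Δ 0.177); 4:3 1.333 (Δ 0.010).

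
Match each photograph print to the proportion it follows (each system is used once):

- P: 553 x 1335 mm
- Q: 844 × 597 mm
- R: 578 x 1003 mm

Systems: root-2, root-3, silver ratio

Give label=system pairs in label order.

P = 1335/553 ≈ 2.414 → silver ratio (2.414)
Q = 844/597 ≈ 1.414 → root-2 (1.414)
R = 1003/578 ≈ 1.735 → root-3 (1.732)

P=silver ratio, Q=root-2, R=root-3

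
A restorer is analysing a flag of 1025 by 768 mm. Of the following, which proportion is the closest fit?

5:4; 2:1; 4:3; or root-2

4:3

1025/768 ≈ 1.335. Nearest candidates are 4:3 (1.333, off by 0.002) and root-2 (1.414, off by 0.079).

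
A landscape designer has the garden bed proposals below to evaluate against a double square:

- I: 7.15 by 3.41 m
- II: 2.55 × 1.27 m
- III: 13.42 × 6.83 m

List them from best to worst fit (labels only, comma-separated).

II, III, I

Ratios: I = 7.15 / 3.41 ≈ 2.097; II = 2.55 / 1.27 ≈ 2.008; III = 13.42 / 6.83 ≈ 1.965.
|Δ from 2.000|: I 0.097; II 0.008; III 0.035.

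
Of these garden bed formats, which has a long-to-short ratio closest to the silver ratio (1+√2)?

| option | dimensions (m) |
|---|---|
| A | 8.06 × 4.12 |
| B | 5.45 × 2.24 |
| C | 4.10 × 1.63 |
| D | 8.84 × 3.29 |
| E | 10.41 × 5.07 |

Ratios (long/short): A ≈ 1.956; B ≈ 2.433; C ≈ 2.515; D ≈ 2.687; E ≈ 2.053.
silver ratio ≈ 2.414; option B is nearest (Δ 0.019).

B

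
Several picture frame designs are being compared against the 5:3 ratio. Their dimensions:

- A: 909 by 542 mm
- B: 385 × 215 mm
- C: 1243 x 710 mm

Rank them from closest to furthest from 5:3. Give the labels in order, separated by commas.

A: 909/542 ≈ 1.677 → |1.677 − 1.667| = 0.010
B: 385/215 ≈ 1.791 → |1.791 − 1.667| = 0.124
C: 1243/710 ≈ 1.751 → |1.751 − 1.667| = 0.084

A, C, B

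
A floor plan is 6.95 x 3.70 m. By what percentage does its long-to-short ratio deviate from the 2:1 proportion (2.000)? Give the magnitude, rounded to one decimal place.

6.1%

Ratio = 6.95 / 3.70 ≈ 1.8784.
Ideal 2:1 = 2.0000. |1.8784 − 2.0000| / 2.0000 ≈ 6.08% → 6.1%.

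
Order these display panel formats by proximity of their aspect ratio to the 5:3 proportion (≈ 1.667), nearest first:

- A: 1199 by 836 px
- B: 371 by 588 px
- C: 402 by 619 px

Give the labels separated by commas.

Ratios: A = 1199 / 836 ≈ 1.434; B = 588 / 371 ≈ 1.585; C = 619 / 402 ≈ 1.540.
|Δ from 1.667|: A 0.233; B 0.082; C 0.127.

B, C, A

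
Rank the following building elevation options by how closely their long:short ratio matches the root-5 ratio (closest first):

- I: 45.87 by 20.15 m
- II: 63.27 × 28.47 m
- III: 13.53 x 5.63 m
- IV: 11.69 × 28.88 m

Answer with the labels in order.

II, I, III, IV

Ratios: I = 45.87 / 20.15 ≈ 2.276; II = 63.27 / 28.47 ≈ 2.222; III = 13.53 / 5.63 ≈ 2.403; IV = 28.88 / 11.69 ≈ 2.470.
|Δ from 2.236|: I 0.040; II 0.014; III 0.167; IV 0.234.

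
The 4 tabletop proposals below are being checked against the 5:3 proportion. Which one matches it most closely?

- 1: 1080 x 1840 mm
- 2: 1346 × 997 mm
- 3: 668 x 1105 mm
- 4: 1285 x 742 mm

Ratios (long/short): 1 ≈ 1.704; 2 ≈ 1.350; 3 ≈ 1.654; 4 ≈ 1.732.
5:3 ≈ 1.667; option 3 is nearest (Δ 0.013).

3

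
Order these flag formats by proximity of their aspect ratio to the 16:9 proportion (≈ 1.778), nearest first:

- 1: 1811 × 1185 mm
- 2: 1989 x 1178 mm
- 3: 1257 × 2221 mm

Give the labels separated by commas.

3, 2, 1

Ratios: 1 = 1811 / 1185 ≈ 1.528; 2 = 1989 / 1178 ≈ 1.688; 3 = 2221 / 1257 ≈ 1.767.
|Δ from 1.778|: 1 0.250; 2 0.090; 3 0.011.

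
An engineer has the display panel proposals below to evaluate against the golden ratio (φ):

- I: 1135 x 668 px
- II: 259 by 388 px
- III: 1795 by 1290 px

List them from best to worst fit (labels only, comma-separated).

I: 1135/668 ≈ 1.699 → |1.699 − 1.618| = 0.081
II: 388/259 ≈ 1.498 → |1.498 − 1.618| = 0.120
III: 1795/1290 ≈ 1.391 → |1.391 − 1.618| = 0.227

I, II, III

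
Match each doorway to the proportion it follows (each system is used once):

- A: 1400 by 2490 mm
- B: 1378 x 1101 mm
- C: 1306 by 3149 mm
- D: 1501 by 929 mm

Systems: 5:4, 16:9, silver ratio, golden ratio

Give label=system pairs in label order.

A=16:9, B=5:4, C=silver ratio, D=golden ratio

A = 2490/1400 ≈ 1.779 → 16:9 (1.778)
B = 1378/1101 ≈ 1.252 → 5:4 (1.250)
C = 3149/1306 ≈ 2.411 → silver ratio (2.414)
D = 1501/929 ≈ 1.616 → golden ratio (1.618)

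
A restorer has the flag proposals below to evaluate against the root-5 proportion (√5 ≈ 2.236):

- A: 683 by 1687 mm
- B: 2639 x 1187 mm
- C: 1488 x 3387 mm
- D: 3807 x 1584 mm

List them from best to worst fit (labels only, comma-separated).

A: 1687/683 ≈ 2.470 → |2.470 − 2.236| = 0.234
B: 2639/1187 ≈ 2.223 → |2.223 − 2.236| = 0.013
C: 3387/1488 ≈ 2.276 → |2.276 − 2.236| = 0.040
D: 3807/1584 ≈ 2.403 → |2.403 − 2.236| = 0.167

B, C, D, A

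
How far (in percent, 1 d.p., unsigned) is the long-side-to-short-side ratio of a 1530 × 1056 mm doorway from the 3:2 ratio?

Ratio = 1530 / 1056 ≈ 1.4489.
Ideal 3:2 = 1.5000. |1.4489 − 1.5000| / 1.5000 ≈ 3.41% → 3.4%.

3.4%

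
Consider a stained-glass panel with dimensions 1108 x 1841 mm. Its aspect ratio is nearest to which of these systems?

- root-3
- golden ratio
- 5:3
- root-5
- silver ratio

5:3

1841/1108 ≈ 1.662. Nearest candidates are 5:3 (1.667, off by 0.005) and golden ratio (1.618, off by 0.044).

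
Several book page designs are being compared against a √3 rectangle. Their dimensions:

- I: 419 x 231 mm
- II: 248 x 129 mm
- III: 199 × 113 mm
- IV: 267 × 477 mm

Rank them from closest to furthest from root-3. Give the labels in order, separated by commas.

Ratios: I = 419 / 231 ≈ 1.814; II = 248 / 129 ≈ 1.922; III = 199 / 113 ≈ 1.761; IV = 477 / 267 ≈ 1.787.
|Δ from 1.732|: I 0.082; II 0.190; III 0.029; IV 0.055.

III, IV, I, II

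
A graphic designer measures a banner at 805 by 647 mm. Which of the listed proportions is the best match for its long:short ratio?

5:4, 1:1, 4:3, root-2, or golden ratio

805/647 ≈ 1.244. Nearest candidates are 5:4 (1.250, off by 0.006) and 4:3 (1.333, off by 0.089).

5:4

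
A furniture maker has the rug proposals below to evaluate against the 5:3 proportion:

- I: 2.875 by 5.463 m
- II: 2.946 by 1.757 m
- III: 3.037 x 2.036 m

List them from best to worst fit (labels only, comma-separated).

II, III, I

I: 5.463/2.875 ≈ 1.900 → |1.900 − 1.667| = 0.233
II: 2.946/1.757 ≈ 1.677 → |1.677 − 1.667| = 0.010
III: 3.037/2.036 ≈ 1.492 → |1.492 − 1.667| = 0.175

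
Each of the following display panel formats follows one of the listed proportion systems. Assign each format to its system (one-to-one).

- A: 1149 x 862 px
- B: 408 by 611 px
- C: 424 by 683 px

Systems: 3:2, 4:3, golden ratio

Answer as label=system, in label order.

A=4:3, B=3:2, C=golden ratio

A = 1149/862 ≈ 1.333 → 4:3 (1.333)
B = 611/408 ≈ 1.498 → 3:2 (1.500)
C = 683/424 ≈ 1.611 → golden ratio (1.618)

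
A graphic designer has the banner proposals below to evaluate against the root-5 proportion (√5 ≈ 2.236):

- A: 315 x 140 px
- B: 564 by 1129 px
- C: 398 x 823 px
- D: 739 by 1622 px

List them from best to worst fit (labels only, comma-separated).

A, D, C, B

A: 315/140 ≈ 2.250 → |2.250 − 2.236| = 0.014
B: 1129/564 ≈ 2.002 → |2.002 − 2.236| = 0.234
C: 823/398 ≈ 2.068 → |2.068 − 2.236| = 0.168
D: 1622/739 ≈ 2.195 → |2.195 − 2.236| = 0.041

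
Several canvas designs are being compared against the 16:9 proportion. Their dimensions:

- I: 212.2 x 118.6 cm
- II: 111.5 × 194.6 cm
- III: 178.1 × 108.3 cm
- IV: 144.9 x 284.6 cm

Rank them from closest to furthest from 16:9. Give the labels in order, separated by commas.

Ratios: I = 212.2 / 118.6 ≈ 1.789; II = 194.6 / 111.5 ≈ 1.745; III = 178.1 / 108.3 ≈ 1.645; IV = 284.6 / 144.9 ≈ 1.964.
|Δ from 1.778|: I 0.011; II 0.033; III 0.133; IV 0.186.

I, II, III, IV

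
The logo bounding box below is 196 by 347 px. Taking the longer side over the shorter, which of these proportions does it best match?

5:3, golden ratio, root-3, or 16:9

16:9

Ratio = 347 / 196 ≈ 1.770.
Distances: 5:3 1.667 (Δ 0.103); golden ratio 1.618 (Δ 0.152); root-3 1.732 (Δ 0.038); 16:9 1.778 (Δ 0.008).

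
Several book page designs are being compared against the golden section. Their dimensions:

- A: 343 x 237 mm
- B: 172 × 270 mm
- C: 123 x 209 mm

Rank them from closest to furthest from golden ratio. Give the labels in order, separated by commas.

B, C, A

Ratios: A = 343 / 237 ≈ 1.447; B = 270 / 172 ≈ 1.570; C = 209 / 123 ≈ 1.699.
|Δ from 1.618|: A 0.171; B 0.048; C 0.081.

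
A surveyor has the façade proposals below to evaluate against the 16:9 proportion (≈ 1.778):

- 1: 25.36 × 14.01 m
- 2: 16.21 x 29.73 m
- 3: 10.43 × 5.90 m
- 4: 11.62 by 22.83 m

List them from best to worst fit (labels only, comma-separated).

Ratios: 1 = 25.36 / 14.01 ≈ 1.810; 2 = 29.73 / 16.21 ≈ 1.834; 3 = 10.43 / 5.90 ≈ 1.768; 4 = 22.83 / 11.62 ≈ 1.965.
|Δ from 1.778|: 1 0.032; 2 0.056; 3 0.010; 4 0.187.

3, 1, 2, 4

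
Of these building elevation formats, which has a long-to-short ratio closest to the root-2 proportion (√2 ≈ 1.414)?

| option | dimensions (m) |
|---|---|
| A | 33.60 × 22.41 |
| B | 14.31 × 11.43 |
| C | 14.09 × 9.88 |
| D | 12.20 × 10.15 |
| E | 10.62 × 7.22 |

C

Ratios (long/short): A ≈ 1.499; B ≈ 1.252; C ≈ 1.426; D ≈ 1.202; E ≈ 1.471.
root-2 ≈ 1.414; option C is nearest (Δ 0.012).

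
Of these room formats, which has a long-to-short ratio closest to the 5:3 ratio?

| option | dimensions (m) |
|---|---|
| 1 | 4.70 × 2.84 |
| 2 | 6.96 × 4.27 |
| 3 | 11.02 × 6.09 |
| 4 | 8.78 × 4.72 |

1

Ratios (long/short): 1 ≈ 1.655; 2 ≈ 1.630; 3 ≈ 1.810; 4 ≈ 1.860.
5:3 ≈ 1.667; option 1 is nearest (Δ 0.012).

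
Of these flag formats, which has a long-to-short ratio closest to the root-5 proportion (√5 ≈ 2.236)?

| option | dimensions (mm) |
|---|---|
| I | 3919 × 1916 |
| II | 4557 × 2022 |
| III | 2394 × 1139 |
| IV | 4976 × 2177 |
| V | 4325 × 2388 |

II

Target root-5 ≈ 2.236.
I: 2.045 (Δ0.191)  II: 2.254 (Δ0.018)  III: 2.102 (Δ0.134)  IV: 2.286 (Δ0.050)  V: 1.811 (Δ0.425)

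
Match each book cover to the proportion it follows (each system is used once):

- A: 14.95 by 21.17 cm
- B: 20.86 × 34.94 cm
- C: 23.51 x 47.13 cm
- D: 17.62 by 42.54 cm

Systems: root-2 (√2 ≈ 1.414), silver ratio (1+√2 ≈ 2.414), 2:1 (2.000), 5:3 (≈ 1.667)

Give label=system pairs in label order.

A = 21.17/14.95 ≈ 1.416 → root-2 (1.414)
B = 34.94/20.86 ≈ 1.675 → 5:3 (1.667)
C = 47.13/23.51 ≈ 2.005 → 2:1 (2.000)
D = 42.54/17.62 ≈ 2.414 → silver ratio (2.414)

A=root-2, B=5:3, C=2:1, D=silver ratio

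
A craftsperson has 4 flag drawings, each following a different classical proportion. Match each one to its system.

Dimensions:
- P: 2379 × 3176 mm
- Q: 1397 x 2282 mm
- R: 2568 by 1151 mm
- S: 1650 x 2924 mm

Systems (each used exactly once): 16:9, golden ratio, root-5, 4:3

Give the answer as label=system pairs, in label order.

P=4:3, Q=golden ratio, R=root-5, S=16:9

P = 3176/2379 ≈ 1.335 → 4:3 (1.333)
Q = 2282/1397 ≈ 1.634 → golden ratio (1.618)
R = 2568/1151 ≈ 2.231 → root-5 (2.236)
S = 2924/1650 ≈ 1.772 → 16:9 (1.778)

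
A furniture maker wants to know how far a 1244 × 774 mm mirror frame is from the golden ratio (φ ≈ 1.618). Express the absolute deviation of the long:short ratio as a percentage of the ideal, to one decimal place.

Ratio = 1244 / 774 ≈ 1.6072.
Ideal golden ratio ≈ 1.6180. |1.6072 − 1.6180| / 1.6180 ≈ 0.67% → 0.7%.

0.7%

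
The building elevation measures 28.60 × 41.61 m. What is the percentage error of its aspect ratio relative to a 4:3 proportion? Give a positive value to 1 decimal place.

9.1%

Ratio = 41.61 / 28.60 ≈ 1.4549.
Ideal 4:3 ≈ 1.3333. |1.4549 − 1.3333| / 1.3333 ≈ 9.12% → 9.1%.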